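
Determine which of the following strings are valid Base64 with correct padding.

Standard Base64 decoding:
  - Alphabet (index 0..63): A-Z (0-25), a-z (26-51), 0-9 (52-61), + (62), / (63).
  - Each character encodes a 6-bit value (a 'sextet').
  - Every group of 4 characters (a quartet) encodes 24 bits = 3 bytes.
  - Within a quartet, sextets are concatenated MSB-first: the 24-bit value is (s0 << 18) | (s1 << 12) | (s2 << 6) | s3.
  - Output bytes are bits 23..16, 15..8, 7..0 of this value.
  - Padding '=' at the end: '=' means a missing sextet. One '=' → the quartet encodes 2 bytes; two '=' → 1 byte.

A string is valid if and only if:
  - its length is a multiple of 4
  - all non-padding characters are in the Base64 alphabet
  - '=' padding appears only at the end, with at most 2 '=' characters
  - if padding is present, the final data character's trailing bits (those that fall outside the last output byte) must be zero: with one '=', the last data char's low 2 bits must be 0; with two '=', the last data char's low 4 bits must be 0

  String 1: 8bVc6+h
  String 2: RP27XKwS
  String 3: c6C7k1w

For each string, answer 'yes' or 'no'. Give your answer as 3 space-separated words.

Answer: no yes no

Derivation:
String 1: '8bVc6+h' → invalid (len=7 not mult of 4)
String 2: 'RP27XKwS' → valid
String 3: 'c6C7k1w' → invalid (len=7 not mult of 4)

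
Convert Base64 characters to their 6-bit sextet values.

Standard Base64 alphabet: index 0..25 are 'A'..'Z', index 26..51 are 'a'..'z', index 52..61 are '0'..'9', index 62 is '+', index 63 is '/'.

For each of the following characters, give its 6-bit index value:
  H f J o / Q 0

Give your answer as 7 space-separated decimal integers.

Answer: 7 31 9 40 63 16 52

Derivation:
'H': A..Z range, ord('H') − ord('A') = 7
'f': a..z range, 26 + ord('f') − ord('a') = 31
'J': A..Z range, ord('J') − ord('A') = 9
'o': a..z range, 26 + ord('o') − ord('a') = 40
'/': index 63
'Q': A..Z range, ord('Q') − ord('A') = 16
'0': 0..9 range, 52 + ord('0') − ord('0') = 52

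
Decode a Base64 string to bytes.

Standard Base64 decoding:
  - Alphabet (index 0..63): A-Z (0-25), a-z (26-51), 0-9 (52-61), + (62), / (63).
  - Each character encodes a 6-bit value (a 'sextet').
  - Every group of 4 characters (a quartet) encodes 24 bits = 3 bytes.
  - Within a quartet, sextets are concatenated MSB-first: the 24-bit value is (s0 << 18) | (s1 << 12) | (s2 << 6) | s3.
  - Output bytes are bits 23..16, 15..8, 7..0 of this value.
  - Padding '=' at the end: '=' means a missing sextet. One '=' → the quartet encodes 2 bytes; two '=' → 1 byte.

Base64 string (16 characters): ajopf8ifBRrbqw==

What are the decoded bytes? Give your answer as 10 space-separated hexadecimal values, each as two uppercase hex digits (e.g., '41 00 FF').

After char 0 ('a'=26): chars_in_quartet=1 acc=0x1A bytes_emitted=0
After char 1 ('j'=35): chars_in_quartet=2 acc=0x6A3 bytes_emitted=0
After char 2 ('o'=40): chars_in_quartet=3 acc=0x1A8E8 bytes_emitted=0
After char 3 ('p'=41): chars_in_quartet=4 acc=0x6A3A29 -> emit 6A 3A 29, reset; bytes_emitted=3
After char 4 ('f'=31): chars_in_quartet=1 acc=0x1F bytes_emitted=3
After char 5 ('8'=60): chars_in_quartet=2 acc=0x7FC bytes_emitted=3
After char 6 ('i'=34): chars_in_quartet=3 acc=0x1FF22 bytes_emitted=3
After char 7 ('f'=31): chars_in_quartet=4 acc=0x7FC89F -> emit 7F C8 9F, reset; bytes_emitted=6
After char 8 ('B'=1): chars_in_quartet=1 acc=0x1 bytes_emitted=6
After char 9 ('R'=17): chars_in_quartet=2 acc=0x51 bytes_emitted=6
After char 10 ('r'=43): chars_in_quartet=3 acc=0x146B bytes_emitted=6
After char 11 ('b'=27): chars_in_quartet=4 acc=0x51ADB -> emit 05 1A DB, reset; bytes_emitted=9
After char 12 ('q'=42): chars_in_quartet=1 acc=0x2A bytes_emitted=9
After char 13 ('w'=48): chars_in_quartet=2 acc=0xAB0 bytes_emitted=9
Padding '==': partial quartet acc=0xAB0 -> emit AB; bytes_emitted=10

Answer: 6A 3A 29 7F C8 9F 05 1A DB AB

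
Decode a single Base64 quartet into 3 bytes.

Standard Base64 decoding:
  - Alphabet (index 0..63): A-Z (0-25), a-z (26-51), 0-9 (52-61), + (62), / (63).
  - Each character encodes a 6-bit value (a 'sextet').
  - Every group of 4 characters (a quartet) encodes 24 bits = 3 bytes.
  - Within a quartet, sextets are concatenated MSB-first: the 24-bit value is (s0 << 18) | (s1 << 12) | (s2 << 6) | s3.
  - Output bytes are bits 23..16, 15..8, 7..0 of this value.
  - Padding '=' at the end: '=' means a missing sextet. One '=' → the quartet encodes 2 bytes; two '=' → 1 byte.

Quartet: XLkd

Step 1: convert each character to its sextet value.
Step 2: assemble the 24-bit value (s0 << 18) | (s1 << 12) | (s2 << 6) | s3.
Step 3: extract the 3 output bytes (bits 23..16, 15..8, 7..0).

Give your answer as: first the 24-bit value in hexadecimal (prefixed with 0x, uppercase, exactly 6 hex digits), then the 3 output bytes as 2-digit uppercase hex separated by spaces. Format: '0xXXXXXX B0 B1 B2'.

Answer: 0x5CB91D 5C B9 1D

Derivation:
Sextets: X=23, L=11, k=36, d=29
24-bit: (23<<18) | (11<<12) | (36<<6) | 29
      = 0x5C0000 | 0x00B000 | 0x000900 | 0x00001D
      = 0x5CB91D
Bytes: (v>>16)&0xFF=5C, (v>>8)&0xFF=B9, v&0xFF=1D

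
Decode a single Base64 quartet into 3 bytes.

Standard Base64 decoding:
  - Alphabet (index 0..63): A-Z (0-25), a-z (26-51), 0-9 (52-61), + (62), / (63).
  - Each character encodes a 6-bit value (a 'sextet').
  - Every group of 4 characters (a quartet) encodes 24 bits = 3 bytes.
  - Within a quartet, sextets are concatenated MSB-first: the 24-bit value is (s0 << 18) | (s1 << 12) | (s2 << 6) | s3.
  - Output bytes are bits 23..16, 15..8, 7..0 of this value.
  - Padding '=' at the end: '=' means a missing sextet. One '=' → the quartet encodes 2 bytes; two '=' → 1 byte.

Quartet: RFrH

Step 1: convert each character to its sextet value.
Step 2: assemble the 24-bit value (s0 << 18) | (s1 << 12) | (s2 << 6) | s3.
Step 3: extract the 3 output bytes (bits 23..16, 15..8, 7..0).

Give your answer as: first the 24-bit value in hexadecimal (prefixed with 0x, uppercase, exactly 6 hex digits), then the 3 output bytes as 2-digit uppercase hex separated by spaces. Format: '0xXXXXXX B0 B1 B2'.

Answer: 0x445AC7 44 5A C7

Derivation:
Sextets: R=17, F=5, r=43, H=7
24-bit: (17<<18) | (5<<12) | (43<<6) | 7
      = 0x440000 | 0x005000 | 0x000AC0 | 0x000007
      = 0x445AC7
Bytes: (v>>16)&0xFF=44, (v>>8)&0xFF=5A, v&0xFF=C7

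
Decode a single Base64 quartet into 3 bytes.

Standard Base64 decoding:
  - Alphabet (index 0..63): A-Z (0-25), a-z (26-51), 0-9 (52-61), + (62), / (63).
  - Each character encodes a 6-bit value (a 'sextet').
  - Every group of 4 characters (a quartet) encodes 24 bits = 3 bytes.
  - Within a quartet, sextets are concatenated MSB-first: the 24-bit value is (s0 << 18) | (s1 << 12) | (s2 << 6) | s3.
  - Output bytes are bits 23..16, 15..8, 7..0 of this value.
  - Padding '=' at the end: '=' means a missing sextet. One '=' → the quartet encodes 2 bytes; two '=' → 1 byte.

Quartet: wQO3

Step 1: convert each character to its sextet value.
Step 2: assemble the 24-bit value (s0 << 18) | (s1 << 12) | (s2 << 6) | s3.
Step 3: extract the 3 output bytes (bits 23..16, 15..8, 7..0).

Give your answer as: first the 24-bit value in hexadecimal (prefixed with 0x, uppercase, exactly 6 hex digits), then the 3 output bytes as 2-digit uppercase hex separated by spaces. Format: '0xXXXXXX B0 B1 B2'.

Sextets: w=48, Q=16, O=14, 3=55
24-bit: (48<<18) | (16<<12) | (14<<6) | 55
      = 0xC00000 | 0x010000 | 0x000380 | 0x000037
      = 0xC103B7
Bytes: (v>>16)&0xFF=C1, (v>>8)&0xFF=03, v&0xFF=B7

Answer: 0xC103B7 C1 03 B7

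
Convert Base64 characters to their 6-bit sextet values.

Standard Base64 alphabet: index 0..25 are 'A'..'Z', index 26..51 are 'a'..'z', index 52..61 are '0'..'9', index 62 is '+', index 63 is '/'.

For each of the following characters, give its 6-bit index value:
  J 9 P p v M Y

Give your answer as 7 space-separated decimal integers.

Answer: 9 61 15 41 47 12 24

Derivation:
'J': A..Z range, ord('J') − ord('A') = 9
'9': 0..9 range, 52 + ord('9') − ord('0') = 61
'P': A..Z range, ord('P') − ord('A') = 15
'p': a..z range, 26 + ord('p') − ord('a') = 41
'v': a..z range, 26 + ord('v') − ord('a') = 47
'M': A..Z range, ord('M') − ord('A') = 12
'Y': A..Z range, ord('Y') − ord('A') = 24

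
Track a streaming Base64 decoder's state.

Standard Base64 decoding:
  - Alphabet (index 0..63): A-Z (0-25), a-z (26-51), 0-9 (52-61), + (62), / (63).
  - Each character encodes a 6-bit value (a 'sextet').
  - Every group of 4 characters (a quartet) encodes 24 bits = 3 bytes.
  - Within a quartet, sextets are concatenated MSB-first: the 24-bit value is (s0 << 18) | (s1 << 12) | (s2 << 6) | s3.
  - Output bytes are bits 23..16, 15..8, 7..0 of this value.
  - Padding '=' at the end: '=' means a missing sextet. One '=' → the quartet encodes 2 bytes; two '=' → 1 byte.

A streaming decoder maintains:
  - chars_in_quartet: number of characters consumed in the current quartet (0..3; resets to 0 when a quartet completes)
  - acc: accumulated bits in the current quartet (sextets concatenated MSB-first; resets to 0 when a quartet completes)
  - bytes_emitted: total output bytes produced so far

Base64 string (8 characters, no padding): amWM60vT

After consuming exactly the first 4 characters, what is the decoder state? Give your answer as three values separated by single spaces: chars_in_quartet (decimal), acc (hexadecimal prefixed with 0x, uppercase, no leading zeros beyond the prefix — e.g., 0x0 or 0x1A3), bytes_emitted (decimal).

After char 0 ('a'=26): chars_in_quartet=1 acc=0x1A bytes_emitted=0
After char 1 ('m'=38): chars_in_quartet=2 acc=0x6A6 bytes_emitted=0
After char 2 ('W'=22): chars_in_quartet=3 acc=0x1A996 bytes_emitted=0
After char 3 ('M'=12): chars_in_quartet=4 acc=0x6A658C -> emit 6A 65 8C, reset; bytes_emitted=3

Answer: 0 0x0 3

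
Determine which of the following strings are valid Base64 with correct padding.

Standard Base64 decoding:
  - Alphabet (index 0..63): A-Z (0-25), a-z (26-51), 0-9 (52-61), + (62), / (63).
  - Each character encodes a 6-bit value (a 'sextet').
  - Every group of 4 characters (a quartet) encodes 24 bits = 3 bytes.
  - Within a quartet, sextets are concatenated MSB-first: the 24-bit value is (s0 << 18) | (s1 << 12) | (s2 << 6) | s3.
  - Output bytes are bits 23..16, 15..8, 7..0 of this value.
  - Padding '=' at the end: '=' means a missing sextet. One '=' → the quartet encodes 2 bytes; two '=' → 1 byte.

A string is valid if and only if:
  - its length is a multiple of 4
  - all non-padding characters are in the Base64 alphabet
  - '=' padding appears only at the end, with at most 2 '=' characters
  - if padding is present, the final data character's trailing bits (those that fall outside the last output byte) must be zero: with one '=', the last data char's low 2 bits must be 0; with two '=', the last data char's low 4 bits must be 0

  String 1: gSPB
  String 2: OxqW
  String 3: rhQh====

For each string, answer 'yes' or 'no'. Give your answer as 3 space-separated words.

String 1: 'gSPB' → valid
String 2: 'OxqW' → valid
String 3: 'rhQh====' → invalid (4 pad chars (max 2))

Answer: yes yes no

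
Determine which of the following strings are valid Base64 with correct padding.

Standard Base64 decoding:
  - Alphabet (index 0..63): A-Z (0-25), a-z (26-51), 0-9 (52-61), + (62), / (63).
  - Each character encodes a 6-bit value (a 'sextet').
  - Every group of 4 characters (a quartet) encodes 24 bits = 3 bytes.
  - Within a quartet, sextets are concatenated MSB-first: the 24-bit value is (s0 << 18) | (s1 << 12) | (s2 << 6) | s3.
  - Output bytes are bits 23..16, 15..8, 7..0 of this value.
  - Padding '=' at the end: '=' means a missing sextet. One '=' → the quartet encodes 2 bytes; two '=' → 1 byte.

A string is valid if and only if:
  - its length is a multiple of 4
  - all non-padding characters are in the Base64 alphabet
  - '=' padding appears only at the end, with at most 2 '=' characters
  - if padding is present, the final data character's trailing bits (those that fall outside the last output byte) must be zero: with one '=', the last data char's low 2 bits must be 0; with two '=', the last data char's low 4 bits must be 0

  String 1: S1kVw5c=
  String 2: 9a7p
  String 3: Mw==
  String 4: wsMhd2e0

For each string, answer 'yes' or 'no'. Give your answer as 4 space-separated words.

String 1: 'S1kVw5c=' → valid
String 2: '9a7p' → valid
String 3: 'Mw==' → valid
String 4: 'wsMhd2e0' → valid

Answer: yes yes yes yes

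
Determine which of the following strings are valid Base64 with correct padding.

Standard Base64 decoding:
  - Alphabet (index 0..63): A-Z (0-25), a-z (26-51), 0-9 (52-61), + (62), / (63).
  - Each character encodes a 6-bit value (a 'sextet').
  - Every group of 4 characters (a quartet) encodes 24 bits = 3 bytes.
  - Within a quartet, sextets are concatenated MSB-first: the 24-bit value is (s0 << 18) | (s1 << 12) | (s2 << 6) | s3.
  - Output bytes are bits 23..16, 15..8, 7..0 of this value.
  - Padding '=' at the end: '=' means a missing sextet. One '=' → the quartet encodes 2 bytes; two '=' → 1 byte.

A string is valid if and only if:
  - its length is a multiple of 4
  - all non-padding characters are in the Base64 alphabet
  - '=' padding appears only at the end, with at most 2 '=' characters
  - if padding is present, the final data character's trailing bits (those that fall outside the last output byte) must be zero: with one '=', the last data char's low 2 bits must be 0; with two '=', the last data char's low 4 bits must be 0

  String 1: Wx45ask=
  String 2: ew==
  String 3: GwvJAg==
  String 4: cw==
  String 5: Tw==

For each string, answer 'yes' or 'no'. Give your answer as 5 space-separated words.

Answer: yes yes yes yes yes

Derivation:
String 1: 'Wx45ask=' → valid
String 2: 'ew==' → valid
String 3: 'GwvJAg==' → valid
String 4: 'cw==' → valid
String 5: 'Tw==' → valid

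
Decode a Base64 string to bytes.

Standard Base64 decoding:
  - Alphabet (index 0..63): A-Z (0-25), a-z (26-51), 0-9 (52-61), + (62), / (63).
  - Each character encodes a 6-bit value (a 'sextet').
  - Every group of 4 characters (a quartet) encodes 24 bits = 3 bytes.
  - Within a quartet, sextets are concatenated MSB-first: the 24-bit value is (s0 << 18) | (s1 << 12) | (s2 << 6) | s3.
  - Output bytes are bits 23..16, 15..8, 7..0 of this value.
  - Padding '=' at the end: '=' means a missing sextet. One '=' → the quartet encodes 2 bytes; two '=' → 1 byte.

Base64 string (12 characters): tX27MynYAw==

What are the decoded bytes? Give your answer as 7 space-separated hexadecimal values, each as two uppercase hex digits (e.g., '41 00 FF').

Answer: B5 7D BB 33 29 D8 03

Derivation:
After char 0 ('t'=45): chars_in_quartet=1 acc=0x2D bytes_emitted=0
After char 1 ('X'=23): chars_in_quartet=2 acc=0xB57 bytes_emitted=0
After char 2 ('2'=54): chars_in_quartet=3 acc=0x2D5F6 bytes_emitted=0
After char 3 ('7'=59): chars_in_quartet=4 acc=0xB57DBB -> emit B5 7D BB, reset; bytes_emitted=3
After char 4 ('M'=12): chars_in_quartet=1 acc=0xC bytes_emitted=3
After char 5 ('y'=50): chars_in_quartet=2 acc=0x332 bytes_emitted=3
After char 6 ('n'=39): chars_in_quartet=3 acc=0xCCA7 bytes_emitted=3
After char 7 ('Y'=24): chars_in_quartet=4 acc=0x3329D8 -> emit 33 29 D8, reset; bytes_emitted=6
After char 8 ('A'=0): chars_in_quartet=1 acc=0x0 bytes_emitted=6
After char 9 ('w'=48): chars_in_quartet=2 acc=0x30 bytes_emitted=6
Padding '==': partial quartet acc=0x30 -> emit 03; bytes_emitted=7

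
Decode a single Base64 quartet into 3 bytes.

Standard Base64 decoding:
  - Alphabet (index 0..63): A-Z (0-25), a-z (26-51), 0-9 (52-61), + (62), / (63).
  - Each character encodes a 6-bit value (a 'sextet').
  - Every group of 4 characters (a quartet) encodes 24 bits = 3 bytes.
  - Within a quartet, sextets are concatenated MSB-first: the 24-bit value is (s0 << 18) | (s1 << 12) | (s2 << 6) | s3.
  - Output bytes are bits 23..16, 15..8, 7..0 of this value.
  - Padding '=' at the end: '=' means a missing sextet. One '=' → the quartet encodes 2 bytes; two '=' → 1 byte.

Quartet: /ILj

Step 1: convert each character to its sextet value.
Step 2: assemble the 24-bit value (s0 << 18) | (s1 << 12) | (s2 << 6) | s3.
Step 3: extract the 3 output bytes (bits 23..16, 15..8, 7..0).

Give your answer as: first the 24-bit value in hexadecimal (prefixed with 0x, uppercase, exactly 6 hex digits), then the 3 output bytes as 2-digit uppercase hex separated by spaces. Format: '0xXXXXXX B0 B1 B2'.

Sextets: /=63, I=8, L=11, j=35
24-bit: (63<<18) | (8<<12) | (11<<6) | 35
      = 0xFC0000 | 0x008000 | 0x0002C0 | 0x000023
      = 0xFC82E3
Bytes: (v>>16)&0xFF=FC, (v>>8)&0xFF=82, v&0xFF=E3

Answer: 0xFC82E3 FC 82 E3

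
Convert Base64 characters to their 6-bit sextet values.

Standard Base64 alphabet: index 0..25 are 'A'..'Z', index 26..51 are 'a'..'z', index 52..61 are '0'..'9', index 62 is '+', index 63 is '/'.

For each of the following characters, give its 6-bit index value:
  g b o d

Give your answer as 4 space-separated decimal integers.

Answer: 32 27 40 29

Derivation:
'g': a..z range, 26 + ord('g') − ord('a') = 32
'b': a..z range, 26 + ord('b') − ord('a') = 27
'o': a..z range, 26 + ord('o') − ord('a') = 40
'd': a..z range, 26 + ord('d') − ord('a') = 29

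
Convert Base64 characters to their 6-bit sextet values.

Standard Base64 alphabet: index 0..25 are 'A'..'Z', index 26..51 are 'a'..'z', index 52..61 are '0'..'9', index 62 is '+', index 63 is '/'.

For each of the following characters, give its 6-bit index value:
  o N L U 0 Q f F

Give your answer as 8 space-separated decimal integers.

Answer: 40 13 11 20 52 16 31 5

Derivation:
'o': a..z range, 26 + ord('o') − ord('a') = 40
'N': A..Z range, ord('N') − ord('A') = 13
'L': A..Z range, ord('L') − ord('A') = 11
'U': A..Z range, ord('U') − ord('A') = 20
'0': 0..9 range, 52 + ord('0') − ord('0') = 52
'Q': A..Z range, ord('Q') − ord('A') = 16
'f': a..z range, 26 + ord('f') − ord('a') = 31
'F': A..Z range, ord('F') − ord('A') = 5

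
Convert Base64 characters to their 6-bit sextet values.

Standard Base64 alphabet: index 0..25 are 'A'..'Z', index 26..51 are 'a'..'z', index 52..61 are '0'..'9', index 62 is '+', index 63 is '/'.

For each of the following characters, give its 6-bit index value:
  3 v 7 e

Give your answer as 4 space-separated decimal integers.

Answer: 55 47 59 30

Derivation:
'3': 0..9 range, 52 + ord('3') − ord('0') = 55
'v': a..z range, 26 + ord('v') − ord('a') = 47
'7': 0..9 range, 52 + ord('7') − ord('0') = 59
'e': a..z range, 26 + ord('e') − ord('a') = 30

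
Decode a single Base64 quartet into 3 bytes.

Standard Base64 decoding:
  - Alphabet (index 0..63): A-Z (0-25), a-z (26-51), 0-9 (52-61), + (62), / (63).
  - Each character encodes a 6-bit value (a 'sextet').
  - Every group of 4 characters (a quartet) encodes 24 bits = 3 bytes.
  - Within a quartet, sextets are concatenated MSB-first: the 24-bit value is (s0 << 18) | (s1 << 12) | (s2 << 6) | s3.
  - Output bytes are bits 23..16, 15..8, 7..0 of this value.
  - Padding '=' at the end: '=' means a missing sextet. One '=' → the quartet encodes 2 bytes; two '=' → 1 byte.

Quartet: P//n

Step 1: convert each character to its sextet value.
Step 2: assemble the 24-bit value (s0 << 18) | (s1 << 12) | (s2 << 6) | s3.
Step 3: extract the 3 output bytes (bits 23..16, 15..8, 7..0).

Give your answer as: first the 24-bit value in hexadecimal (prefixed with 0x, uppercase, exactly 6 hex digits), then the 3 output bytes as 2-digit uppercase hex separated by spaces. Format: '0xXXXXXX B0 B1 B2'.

Sextets: P=15, /=63, /=63, n=39
24-bit: (15<<18) | (63<<12) | (63<<6) | 39
      = 0x3C0000 | 0x03F000 | 0x000FC0 | 0x000027
      = 0x3FFFE7
Bytes: (v>>16)&0xFF=3F, (v>>8)&0xFF=FF, v&0xFF=E7

Answer: 0x3FFFE7 3F FF E7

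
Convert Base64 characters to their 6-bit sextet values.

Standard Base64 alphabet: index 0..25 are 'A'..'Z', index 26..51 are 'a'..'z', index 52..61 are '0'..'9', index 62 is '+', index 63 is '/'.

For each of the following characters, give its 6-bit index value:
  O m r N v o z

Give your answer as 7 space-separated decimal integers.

'O': A..Z range, ord('O') − ord('A') = 14
'm': a..z range, 26 + ord('m') − ord('a') = 38
'r': a..z range, 26 + ord('r') − ord('a') = 43
'N': A..Z range, ord('N') − ord('A') = 13
'v': a..z range, 26 + ord('v') − ord('a') = 47
'o': a..z range, 26 + ord('o') − ord('a') = 40
'z': a..z range, 26 + ord('z') − ord('a') = 51

Answer: 14 38 43 13 47 40 51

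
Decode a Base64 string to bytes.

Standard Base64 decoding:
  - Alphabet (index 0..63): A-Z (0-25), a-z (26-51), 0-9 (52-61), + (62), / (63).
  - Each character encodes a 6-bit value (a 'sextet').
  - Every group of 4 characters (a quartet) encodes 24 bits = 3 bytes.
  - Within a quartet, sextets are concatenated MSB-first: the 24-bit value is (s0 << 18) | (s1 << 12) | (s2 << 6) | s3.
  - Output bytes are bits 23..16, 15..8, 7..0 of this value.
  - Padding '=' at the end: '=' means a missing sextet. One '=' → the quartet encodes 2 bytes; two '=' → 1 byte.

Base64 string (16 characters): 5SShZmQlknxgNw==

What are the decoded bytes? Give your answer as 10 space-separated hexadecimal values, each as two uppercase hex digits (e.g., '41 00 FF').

Answer: E5 24 A1 66 64 25 92 7C 60 37

Derivation:
After char 0 ('5'=57): chars_in_quartet=1 acc=0x39 bytes_emitted=0
After char 1 ('S'=18): chars_in_quartet=2 acc=0xE52 bytes_emitted=0
After char 2 ('S'=18): chars_in_quartet=3 acc=0x39492 bytes_emitted=0
After char 3 ('h'=33): chars_in_quartet=4 acc=0xE524A1 -> emit E5 24 A1, reset; bytes_emitted=3
After char 4 ('Z'=25): chars_in_quartet=1 acc=0x19 bytes_emitted=3
After char 5 ('m'=38): chars_in_quartet=2 acc=0x666 bytes_emitted=3
After char 6 ('Q'=16): chars_in_quartet=3 acc=0x19990 bytes_emitted=3
After char 7 ('l'=37): chars_in_quartet=4 acc=0x666425 -> emit 66 64 25, reset; bytes_emitted=6
After char 8 ('k'=36): chars_in_quartet=1 acc=0x24 bytes_emitted=6
After char 9 ('n'=39): chars_in_quartet=2 acc=0x927 bytes_emitted=6
After char 10 ('x'=49): chars_in_quartet=3 acc=0x249F1 bytes_emitted=6
After char 11 ('g'=32): chars_in_quartet=4 acc=0x927C60 -> emit 92 7C 60, reset; bytes_emitted=9
After char 12 ('N'=13): chars_in_quartet=1 acc=0xD bytes_emitted=9
After char 13 ('w'=48): chars_in_quartet=2 acc=0x370 bytes_emitted=9
Padding '==': partial quartet acc=0x370 -> emit 37; bytes_emitted=10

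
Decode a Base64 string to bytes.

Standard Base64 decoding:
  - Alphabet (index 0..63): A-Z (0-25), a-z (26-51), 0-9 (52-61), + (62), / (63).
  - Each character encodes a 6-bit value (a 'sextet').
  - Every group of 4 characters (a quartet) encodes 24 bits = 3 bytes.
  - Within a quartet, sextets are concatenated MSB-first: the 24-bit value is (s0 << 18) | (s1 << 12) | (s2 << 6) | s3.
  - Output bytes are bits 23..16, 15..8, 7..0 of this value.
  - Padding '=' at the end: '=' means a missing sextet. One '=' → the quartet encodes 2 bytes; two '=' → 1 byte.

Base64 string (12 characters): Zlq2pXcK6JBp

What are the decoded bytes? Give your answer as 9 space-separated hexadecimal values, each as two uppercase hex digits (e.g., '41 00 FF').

Answer: 66 5A B6 A5 77 0A E8 90 69

Derivation:
After char 0 ('Z'=25): chars_in_quartet=1 acc=0x19 bytes_emitted=0
After char 1 ('l'=37): chars_in_quartet=2 acc=0x665 bytes_emitted=0
After char 2 ('q'=42): chars_in_quartet=3 acc=0x1996A bytes_emitted=0
After char 3 ('2'=54): chars_in_quartet=4 acc=0x665AB6 -> emit 66 5A B6, reset; bytes_emitted=3
After char 4 ('p'=41): chars_in_quartet=1 acc=0x29 bytes_emitted=3
After char 5 ('X'=23): chars_in_quartet=2 acc=0xA57 bytes_emitted=3
After char 6 ('c'=28): chars_in_quartet=3 acc=0x295DC bytes_emitted=3
After char 7 ('K'=10): chars_in_quartet=4 acc=0xA5770A -> emit A5 77 0A, reset; bytes_emitted=6
After char 8 ('6'=58): chars_in_quartet=1 acc=0x3A bytes_emitted=6
After char 9 ('J'=9): chars_in_quartet=2 acc=0xE89 bytes_emitted=6
After char 10 ('B'=1): chars_in_quartet=3 acc=0x3A241 bytes_emitted=6
After char 11 ('p'=41): chars_in_quartet=4 acc=0xE89069 -> emit E8 90 69, reset; bytes_emitted=9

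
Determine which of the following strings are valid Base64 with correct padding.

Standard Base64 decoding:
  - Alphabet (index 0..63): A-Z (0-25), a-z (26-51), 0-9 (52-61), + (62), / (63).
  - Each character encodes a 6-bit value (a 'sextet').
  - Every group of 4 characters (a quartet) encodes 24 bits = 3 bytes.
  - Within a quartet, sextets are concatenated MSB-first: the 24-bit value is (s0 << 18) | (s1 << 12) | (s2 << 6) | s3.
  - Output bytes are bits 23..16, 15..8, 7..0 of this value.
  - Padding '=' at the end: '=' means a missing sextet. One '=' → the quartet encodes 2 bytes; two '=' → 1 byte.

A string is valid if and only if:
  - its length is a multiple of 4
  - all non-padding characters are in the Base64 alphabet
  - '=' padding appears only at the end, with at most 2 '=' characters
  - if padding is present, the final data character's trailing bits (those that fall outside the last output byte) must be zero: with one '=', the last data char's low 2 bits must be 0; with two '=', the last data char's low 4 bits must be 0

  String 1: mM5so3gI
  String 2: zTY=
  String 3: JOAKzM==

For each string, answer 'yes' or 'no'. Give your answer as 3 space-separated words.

String 1: 'mM5so3gI' → valid
String 2: 'zTY=' → valid
String 3: 'JOAKzM==' → invalid (bad trailing bits)

Answer: yes yes no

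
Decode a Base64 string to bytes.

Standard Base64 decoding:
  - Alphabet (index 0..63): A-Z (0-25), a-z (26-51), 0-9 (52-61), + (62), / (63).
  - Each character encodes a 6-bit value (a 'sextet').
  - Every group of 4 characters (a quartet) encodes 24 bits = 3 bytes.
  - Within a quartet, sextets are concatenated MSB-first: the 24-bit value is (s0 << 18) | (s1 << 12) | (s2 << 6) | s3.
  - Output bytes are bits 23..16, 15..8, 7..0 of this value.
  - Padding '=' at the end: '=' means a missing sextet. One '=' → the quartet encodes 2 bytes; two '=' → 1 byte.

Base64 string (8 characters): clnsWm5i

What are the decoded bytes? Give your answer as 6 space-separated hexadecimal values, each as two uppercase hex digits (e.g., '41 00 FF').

Answer: 72 59 EC 5A 6E 62

Derivation:
After char 0 ('c'=28): chars_in_quartet=1 acc=0x1C bytes_emitted=0
After char 1 ('l'=37): chars_in_quartet=2 acc=0x725 bytes_emitted=0
After char 2 ('n'=39): chars_in_quartet=3 acc=0x1C967 bytes_emitted=0
After char 3 ('s'=44): chars_in_quartet=4 acc=0x7259EC -> emit 72 59 EC, reset; bytes_emitted=3
After char 4 ('W'=22): chars_in_quartet=1 acc=0x16 bytes_emitted=3
After char 5 ('m'=38): chars_in_quartet=2 acc=0x5A6 bytes_emitted=3
After char 6 ('5'=57): chars_in_quartet=3 acc=0x169B9 bytes_emitted=3
After char 7 ('i'=34): chars_in_quartet=4 acc=0x5A6E62 -> emit 5A 6E 62, reset; bytes_emitted=6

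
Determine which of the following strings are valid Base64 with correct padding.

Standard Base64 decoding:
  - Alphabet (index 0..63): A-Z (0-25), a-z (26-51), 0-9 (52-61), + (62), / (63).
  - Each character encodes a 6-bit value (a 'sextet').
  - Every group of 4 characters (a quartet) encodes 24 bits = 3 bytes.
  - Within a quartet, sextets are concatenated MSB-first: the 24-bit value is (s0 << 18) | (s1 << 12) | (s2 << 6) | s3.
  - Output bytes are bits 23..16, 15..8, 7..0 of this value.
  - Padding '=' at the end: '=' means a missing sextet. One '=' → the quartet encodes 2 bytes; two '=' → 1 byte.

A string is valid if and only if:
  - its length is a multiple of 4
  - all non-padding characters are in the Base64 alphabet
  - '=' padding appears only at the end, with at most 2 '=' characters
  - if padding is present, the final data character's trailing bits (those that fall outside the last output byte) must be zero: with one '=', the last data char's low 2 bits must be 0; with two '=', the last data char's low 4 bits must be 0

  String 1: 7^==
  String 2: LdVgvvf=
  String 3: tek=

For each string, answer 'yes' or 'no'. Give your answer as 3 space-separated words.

String 1: '7^==' → invalid (bad char(s): ['^'])
String 2: 'LdVgvvf=' → invalid (bad trailing bits)
String 3: 'tek=' → valid

Answer: no no yes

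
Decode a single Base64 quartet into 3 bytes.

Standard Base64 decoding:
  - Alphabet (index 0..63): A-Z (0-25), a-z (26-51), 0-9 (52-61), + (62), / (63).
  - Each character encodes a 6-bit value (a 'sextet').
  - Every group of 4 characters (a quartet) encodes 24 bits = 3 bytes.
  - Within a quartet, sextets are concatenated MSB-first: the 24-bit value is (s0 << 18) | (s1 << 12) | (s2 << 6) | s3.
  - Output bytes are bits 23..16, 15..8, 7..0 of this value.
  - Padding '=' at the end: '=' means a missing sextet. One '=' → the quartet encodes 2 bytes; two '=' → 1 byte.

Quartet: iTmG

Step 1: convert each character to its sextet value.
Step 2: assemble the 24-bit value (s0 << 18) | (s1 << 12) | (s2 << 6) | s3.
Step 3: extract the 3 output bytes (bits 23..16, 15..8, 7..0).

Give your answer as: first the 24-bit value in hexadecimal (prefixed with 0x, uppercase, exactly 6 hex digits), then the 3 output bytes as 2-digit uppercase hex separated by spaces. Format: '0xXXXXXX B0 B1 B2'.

Answer: 0x893986 89 39 86

Derivation:
Sextets: i=34, T=19, m=38, G=6
24-bit: (34<<18) | (19<<12) | (38<<6) | 6
      = 0x880000 | 0x013000 | 0x000980 | 0x000006
      = 0x893986
Bytes: (v>>16)&0xFF=89, (v>>8)&0xFF=39, v&0xFF=86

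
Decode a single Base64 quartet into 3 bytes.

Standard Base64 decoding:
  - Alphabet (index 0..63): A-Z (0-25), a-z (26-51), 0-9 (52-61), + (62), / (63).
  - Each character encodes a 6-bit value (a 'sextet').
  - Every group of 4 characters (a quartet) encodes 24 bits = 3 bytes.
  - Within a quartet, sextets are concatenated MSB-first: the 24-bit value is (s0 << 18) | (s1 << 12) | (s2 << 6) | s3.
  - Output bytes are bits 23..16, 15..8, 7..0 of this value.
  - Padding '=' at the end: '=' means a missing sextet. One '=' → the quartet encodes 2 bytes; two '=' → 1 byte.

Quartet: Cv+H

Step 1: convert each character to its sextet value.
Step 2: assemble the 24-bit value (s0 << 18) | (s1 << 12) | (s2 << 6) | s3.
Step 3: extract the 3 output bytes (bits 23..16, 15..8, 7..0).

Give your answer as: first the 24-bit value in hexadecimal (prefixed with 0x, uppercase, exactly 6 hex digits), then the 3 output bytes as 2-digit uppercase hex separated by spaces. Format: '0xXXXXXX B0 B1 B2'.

Answer: 0x0AFF87 0A FF 87

Derivation:
Sextets: C=2, v=47, +=62, H=7
24-bit: (2<<18) | (47<<12) | (62<<6) | 7
      = 0x080000 | 0x02F000 | 0x000F80 | 0x000007
      = 0x0AFF87
Bytes: (v>>16)&0xFF=0A, (v>>8)&0xFF=FF, v&0xFF=87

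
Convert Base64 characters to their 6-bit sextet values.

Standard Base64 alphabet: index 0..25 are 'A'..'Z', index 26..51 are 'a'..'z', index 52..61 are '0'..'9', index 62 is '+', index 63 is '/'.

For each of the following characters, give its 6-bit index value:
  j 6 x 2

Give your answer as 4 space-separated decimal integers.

'j': a..z range, 26 + ord('j') − ord('a') = 35
'6': 0..9 range, 52 + ord('6') − ord('0') = 58
'x': a..z range, 26 + ord('x') − ord('a') = 49
'2': 0..9 range, 52 + ord('2') − ord('0') = 54

Answer: 35 58 49 54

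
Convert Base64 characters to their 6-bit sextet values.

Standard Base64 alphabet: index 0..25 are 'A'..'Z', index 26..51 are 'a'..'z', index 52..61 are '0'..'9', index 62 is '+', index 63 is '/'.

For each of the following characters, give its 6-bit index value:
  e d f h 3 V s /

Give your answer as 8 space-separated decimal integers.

Answer: 30 29 31 33 55 21 44 63

Derivation:
'e': a..z range, 26 + ord('e') − ord('a') = 30
'd': a..z range, 26 + ord('d') − ord('a') = 29
'f': a..z range, 26 + ord('f') − ord('a') = 31
'h': a..z range, 26 + ord('h') − ord('a') = 33
'3': 0..9 range, 52 + ord('3') − ord('0') = 55
'V': A..Z range, ord('V') − ord('A') = 21
's': a..z range, 26 + ord('s') − ord('a') = 44
'/': index 63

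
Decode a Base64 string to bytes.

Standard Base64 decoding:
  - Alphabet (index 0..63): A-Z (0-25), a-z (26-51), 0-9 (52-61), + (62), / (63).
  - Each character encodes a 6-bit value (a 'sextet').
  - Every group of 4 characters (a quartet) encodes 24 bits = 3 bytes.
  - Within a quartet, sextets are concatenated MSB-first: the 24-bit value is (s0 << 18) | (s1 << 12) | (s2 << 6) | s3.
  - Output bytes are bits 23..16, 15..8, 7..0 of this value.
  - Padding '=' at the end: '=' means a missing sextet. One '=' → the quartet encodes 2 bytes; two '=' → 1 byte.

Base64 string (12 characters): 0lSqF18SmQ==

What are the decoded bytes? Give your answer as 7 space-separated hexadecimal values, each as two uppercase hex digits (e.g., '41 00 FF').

After char 0 ('0'=52): chars_in_quartet=1 acc=0x34 bytes_emitted=0
After char 1 ('l'=37): chars_in_quartet=2 acc=0xD25 bytes_emitted=0
After char 2 ('S'=18): chars_in_quartet=3 acc=0x34952 bytes_emitted=0
After char 3 ('q'=42): chars_in_quartet=4 acc=0xD254AA -> emit D2 54 AA, reset; bytes_emitted=3
After char 4 ('F'=5): chars_in_quartet=1 acc=0x5 bytes_emitted=3
After char 5 ('1'=53): chars_in_quartet=2 acc=0x175 bytes_emitted=3
After char 6 ('8'=60): chars_in_quartet=3 acc=0x5D7C bytes_emitted=3
After char 7 ('S'=18): chars_in_quartet=4 acc=0x175F12 -> emit 17 5F 12, reset; bytes_emitted=6
After char 8 ('m'=38): chars_in_quartet=1 acc=0x26 bytes_emitted=6
After char 9 ('Q'=16): chars_in_quartet=2 acc=0x990 bytes_emitted=6
Padding '==': partial quartet acc=0x990 -> emit 99; bytes_emitted=7

Answer: D2 54 AA 17 5F 12 99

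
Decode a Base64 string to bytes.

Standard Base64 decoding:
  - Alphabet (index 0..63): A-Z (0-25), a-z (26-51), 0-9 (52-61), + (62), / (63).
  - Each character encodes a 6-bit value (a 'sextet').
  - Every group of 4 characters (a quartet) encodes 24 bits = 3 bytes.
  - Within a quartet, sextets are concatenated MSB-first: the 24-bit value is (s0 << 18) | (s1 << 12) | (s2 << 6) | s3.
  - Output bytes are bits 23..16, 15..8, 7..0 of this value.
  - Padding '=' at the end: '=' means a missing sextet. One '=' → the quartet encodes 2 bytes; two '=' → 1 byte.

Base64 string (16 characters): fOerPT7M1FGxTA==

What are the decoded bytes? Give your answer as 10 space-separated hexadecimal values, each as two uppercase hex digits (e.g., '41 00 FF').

Answer: 7C E7 AB 3D 3E CC D4 51 B1 4C

Derivation:
After char 0 ('f'=31): chars_in_quartet=1 acc=0x1F bytes_emitted=0
After char 1 ('O'=14): chars_in_quartet=2 acc=0x7CE bytes_emitted=0
After char 2 ('e'=30): chars_in_quartet=3 acc=0x1F39E bytes_emitted=0
After char 3 ('r'=43): chars_in_quartet=4 acc=0x7CE7AB -> emit 7C E7 AB, reset; bytes_emitted=3
After char 4 ('P'=15): chars_in_quartet=1 acc=0xF bytes_emitted=3
After char 5 ('T'=19): chars_in_quartet=2 acc=0x3D3 bytes_emitted=3
After char 6 ('7'=59): chars_in_quartet=3 acc=0xF4FB bytes_emitted=3
After char 7 ('M'=12): chars_in_quartet=4 acc=0x3D3ECC -> emit 3D 3E CC, reset; bytes_emitted=6
After char 8 ('1'=53): chars_in_quartet=1 acc=0x35 bytes_emitted=6
After char 9 ('F'=5): chars_in_quartet=2 acc=0xD45 bytes_emitted=6
After char 10 ('G'=6): chars_in_quartet=3 acc=0x35146 bytes_emitted=6
After char 11 ('x'=49): chars_in_quartet=4 acc=0xD451B1 -> emit D4 51 B1, reset; bytes_emitted=9
After char 12 ('T'=19): chars_in_quartet=1 acc=0x13 bytes_emitted=9
After char 13 ('A'=0): chars_in_quartet=2 acc=0x4C0 bytes_emitted=9
Padding '==': partial quartet acc=0x4C0 -> emit 4C; bytes_emitted=10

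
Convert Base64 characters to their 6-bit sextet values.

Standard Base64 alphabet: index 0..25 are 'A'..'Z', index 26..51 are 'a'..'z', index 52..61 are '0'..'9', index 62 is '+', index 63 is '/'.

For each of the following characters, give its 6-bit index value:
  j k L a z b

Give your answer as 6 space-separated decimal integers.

Answer: 35 36 11 26 51 27

Derivation:
'j': a..z range, 26 + ord('j') − ord('a') = 35
'k': a..z range, 26 + ord('k') − ord('a') = 36
'L': A..Z range, ord('L') − ord('A') = 11
'a': a..z range, 26 + ord('a') − ord('a') = 26
'z': a..z range, 26 + ord('z') − ord('a') = 51
'b': a..z range, 26 + ord('b') − ord('a') = 27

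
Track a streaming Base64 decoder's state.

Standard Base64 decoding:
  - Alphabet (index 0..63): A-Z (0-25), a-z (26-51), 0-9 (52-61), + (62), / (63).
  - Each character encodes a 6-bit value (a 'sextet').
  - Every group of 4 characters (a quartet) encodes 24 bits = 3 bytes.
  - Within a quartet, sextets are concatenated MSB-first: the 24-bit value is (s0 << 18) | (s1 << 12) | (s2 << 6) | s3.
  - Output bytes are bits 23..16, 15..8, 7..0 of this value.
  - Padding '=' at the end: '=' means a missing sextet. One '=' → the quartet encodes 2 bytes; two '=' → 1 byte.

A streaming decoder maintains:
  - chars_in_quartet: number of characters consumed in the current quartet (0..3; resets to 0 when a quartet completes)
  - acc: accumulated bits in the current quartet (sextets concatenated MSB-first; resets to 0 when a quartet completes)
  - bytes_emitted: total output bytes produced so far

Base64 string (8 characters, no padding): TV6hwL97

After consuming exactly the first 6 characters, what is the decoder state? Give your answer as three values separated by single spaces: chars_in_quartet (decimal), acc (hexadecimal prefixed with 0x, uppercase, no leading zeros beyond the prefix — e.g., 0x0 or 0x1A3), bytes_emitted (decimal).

Answer: 2 0xC0B 3

Derivation:
After char 0 ('T'=19): chars_in_quartet=1 acc=0x13 bytes_emitted=0
After char 1 ('V'=21): chars_in_quartet=2 acc=0x4D5 bytes_emitted=0
After char 2 ('6'=58): chars_in_quartet=3 acc=0x1357A bytes_emitted=0
After char 3 ('h'=33): chars_in_quartet=4 acc=0x4D5EA1 -> emit 4D 5E A1, reset; bytes_emitted=3
After char 4 ('w'=48): chars_in_quartet=1 acc=0x30 bytes_emitted=3
After char 5 ('L'=11): chars_in_quartet=2 acc=0xC0B bytes_emitted=3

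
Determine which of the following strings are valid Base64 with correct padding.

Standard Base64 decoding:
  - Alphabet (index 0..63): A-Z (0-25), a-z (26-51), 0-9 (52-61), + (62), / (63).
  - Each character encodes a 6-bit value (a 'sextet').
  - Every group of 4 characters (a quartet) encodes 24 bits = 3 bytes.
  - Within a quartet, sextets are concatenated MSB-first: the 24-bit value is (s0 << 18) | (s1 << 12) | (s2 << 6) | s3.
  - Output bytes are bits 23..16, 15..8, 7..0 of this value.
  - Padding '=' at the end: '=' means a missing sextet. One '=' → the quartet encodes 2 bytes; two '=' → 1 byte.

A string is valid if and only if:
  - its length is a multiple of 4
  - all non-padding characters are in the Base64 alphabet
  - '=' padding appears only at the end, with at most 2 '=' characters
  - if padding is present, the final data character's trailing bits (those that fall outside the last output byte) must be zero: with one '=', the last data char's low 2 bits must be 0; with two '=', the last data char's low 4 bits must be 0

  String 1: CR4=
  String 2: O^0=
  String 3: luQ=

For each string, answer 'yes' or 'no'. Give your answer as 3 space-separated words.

String 1: 'CR4=' → valid
String 2: 'O^0=' → invalid (bad char(s): ['^'])
String 3: 'luQ=' → valid

Answer: yes no yes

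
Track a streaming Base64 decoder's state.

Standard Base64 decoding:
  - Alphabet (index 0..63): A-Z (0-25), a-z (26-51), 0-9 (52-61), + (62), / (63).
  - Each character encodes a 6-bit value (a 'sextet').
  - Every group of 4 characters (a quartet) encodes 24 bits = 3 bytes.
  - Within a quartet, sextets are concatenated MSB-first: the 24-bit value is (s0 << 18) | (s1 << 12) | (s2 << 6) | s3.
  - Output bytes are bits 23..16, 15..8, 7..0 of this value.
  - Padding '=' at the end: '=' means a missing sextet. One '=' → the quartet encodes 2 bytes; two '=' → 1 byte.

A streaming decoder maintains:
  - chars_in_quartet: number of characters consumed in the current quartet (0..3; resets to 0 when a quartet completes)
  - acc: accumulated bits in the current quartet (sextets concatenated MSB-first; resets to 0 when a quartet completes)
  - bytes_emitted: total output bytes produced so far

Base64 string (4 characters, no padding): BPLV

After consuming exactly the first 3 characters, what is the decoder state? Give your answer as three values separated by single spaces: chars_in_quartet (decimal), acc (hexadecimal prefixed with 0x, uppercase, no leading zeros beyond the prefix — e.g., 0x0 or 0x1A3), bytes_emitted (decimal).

Answer: 3 0x13CB 0

Derivation:
After char 0 ('B'=1): chars_in_quartet=1 acc=0x1 bytes_emitted=0
After char 1 ('P'=15): chars_in_quartet=2 acc=0x4F bytes_emitted=0
After char 2 ('L'=11): chars_in_quartet=3 acc=0x13CB bytes_emitted=0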